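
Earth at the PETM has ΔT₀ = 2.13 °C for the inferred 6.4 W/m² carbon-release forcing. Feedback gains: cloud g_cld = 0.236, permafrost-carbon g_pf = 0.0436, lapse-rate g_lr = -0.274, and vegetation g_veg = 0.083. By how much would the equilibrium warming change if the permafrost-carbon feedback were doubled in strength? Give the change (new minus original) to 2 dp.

0.12 °C

Original: g = 0.0886, ΔT = 2.13/(1−0.0886) = 2.3371 °C.
With doubled permafrost-carbon: g' = 0.1322, ΔT' = 2.13/(1−0.1322) = 2.4545 °C.
Change = 2.4545 − 2.3371 = 0.12 °C.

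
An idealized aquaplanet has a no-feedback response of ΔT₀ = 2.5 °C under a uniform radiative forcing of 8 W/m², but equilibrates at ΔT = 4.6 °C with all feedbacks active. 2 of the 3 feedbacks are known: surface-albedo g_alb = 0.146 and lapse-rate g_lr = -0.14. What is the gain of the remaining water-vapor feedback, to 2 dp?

0.45

Amplification A = ΔT/ΔT₀ = 4.6/2.5 = 1.84.
Total gain g = 1 − 1/A = 1 − 1/1.84 = 0.4565.
Known gains sum to 0.146 − 0.14 = 0.006.
g_wv = 0.4565 − 0.006 = 0.45.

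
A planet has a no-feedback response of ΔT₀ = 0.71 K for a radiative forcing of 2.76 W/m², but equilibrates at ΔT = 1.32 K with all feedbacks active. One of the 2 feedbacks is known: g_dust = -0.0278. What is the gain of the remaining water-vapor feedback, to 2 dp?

0.49

Amplification A = ΔT/ΔT₀ = 1.32/0.71 = 1.859.
Total gain g = 1 − 1/A = 1 − 1/1.859 = 0.4621.
The known gain is -0.0278.
g_wv = 0.4621 + 0.0278 = 0.49.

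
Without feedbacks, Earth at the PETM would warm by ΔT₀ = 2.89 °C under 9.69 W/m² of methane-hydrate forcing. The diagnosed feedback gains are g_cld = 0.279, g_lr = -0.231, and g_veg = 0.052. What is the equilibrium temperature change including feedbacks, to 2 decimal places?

3.21 °C

Total gain g = 0.279 − 0.231 + 0.052 = 0.1.
Amplification A = 1/(1 − 0.1) = 1.111.
ΔT = 2.89 × 1.111 = 3.21 °C.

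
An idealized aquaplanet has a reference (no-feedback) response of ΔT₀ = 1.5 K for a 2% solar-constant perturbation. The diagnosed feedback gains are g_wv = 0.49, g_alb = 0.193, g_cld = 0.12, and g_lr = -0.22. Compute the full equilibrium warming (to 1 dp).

Total gain g = 0.49 + 0.193 + 0.12 − 0.22 = 0.583.
Amplification A = 1/(1 − 0.583) = 2.398.
ΔT = 1.5 × 2.398 = 3.6 K.

3.6 K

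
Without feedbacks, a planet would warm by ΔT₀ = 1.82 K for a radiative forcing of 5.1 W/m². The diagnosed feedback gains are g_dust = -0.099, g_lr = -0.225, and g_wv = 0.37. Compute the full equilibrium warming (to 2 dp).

Total gain g = -0.099 − 0.225 + 0.37 = 0.046.
Amplification A = 1/(1 − 0.046) = 1.048.
ΔT = 1.82 × 1.048 = 1.91 K.

1.91 K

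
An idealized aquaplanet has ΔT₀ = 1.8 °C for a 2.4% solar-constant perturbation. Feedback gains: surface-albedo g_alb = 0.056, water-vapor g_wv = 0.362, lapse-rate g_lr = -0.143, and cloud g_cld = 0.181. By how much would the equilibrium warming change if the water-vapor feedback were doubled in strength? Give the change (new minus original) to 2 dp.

Original: g = 0.456, ΔT = 1.8/(1−0.456) = 3.3088 °C.
With doubled water-vapor: g' = 0.818, ΔT' = 1.8/(1−0.818) = 9.8901 °C.
Change = 9.8901 − 3.3088 = 6.58 °C.

6.58 °C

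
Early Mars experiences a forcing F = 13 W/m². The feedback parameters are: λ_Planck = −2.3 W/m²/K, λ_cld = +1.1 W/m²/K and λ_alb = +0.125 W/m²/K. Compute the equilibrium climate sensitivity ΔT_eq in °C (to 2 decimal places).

12.09 °C

Net feedback parameter λ = (−2.3) + (+1.1) + (+0.125) = -1.075 W/m²/K.
ΔT = −F/λ = −13/(-1.075) = 12.09 °C.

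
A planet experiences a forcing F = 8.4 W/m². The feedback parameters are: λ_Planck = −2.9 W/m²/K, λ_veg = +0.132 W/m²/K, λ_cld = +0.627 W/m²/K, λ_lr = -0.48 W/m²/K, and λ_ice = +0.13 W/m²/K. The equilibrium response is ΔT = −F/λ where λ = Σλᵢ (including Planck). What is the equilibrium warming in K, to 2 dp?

3.37 K

Net feedback parameter λ = (−2.9) + (+0.132) + (+0.627) + (-0.48) + (+0.13) = -2.491 W/m²/K.
ΔT = −F/λ = −8.4/(-2.491) = 3.37 K.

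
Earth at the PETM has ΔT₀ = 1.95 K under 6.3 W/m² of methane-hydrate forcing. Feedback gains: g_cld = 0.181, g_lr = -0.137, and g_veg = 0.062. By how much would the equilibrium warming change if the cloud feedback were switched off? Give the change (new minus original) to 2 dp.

-0.37 K

Original: g = 0.106, ΔT = 1.95/(1−0.106) = 2.1812 K.
Without cloud: g' = -0.075, ΔT' = 1.95/(1+0.075) = 1.8140 K.
Change = 1.8140 − 2.1812 = -0.37 K.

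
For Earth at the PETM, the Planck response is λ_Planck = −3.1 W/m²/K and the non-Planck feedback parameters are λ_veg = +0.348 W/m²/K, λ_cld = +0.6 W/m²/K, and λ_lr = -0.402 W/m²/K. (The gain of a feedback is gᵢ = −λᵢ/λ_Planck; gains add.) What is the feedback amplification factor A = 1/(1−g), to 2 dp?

1.21

Convert to gains: g_veg = 0.348/3.1 = 0.1123; g_cld = 0.6/3.1 = 0.1935; g_lr = -0.402/3.1 = -0.1297.
Total gain g = 0.1761.
A = 1/(1 − 0.1761) = 1.21.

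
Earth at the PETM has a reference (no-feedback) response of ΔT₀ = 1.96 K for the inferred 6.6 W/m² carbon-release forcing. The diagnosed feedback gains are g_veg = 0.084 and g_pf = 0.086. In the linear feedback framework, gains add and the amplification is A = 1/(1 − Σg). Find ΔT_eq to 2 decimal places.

Total gain g = 0.084 + 0.086 = 0.17.
Amplification A = 1/(1 − 0.17) = 1.205.
ΔT = 1.96 × 1.205 = 2.36 K.

2.36 K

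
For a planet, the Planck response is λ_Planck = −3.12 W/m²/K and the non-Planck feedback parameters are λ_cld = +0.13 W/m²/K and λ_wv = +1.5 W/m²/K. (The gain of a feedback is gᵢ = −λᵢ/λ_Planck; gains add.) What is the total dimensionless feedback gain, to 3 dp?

0.522

Convert to gains: g_cld = 0.13/3.12 = 0.04167; g_wv = 1.5/3.12 = 0.4808.
Total gain g = 0.52247.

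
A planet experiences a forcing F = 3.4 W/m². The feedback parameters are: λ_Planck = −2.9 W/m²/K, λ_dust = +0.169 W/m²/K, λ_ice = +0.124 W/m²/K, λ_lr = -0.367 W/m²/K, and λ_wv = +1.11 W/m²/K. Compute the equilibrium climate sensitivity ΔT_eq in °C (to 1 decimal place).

1.8 °C

Net feedback parameter λ = (−2.9) + (+0.169) + (+0.124) + (-0.367) + (+1.11) = -1.864 W/m²/K.
ΔT = −F/λ = −3.4/(-1.864) = 1.8 °C.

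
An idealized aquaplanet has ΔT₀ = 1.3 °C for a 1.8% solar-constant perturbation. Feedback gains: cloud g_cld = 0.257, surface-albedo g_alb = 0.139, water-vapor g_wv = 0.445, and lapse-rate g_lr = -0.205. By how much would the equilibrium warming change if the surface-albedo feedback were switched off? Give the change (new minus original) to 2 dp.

Original: g = 0.636, ΔT = 1.3/(1−0.636) = 3.5714 °C.
Without surface-albedo: g' = 0.497, ΔT' = 1.3/(1−0.497) = 2.5845 °C.
Change = 2.5845 − 3.5714 = -0.99 °C.

-0.99 °C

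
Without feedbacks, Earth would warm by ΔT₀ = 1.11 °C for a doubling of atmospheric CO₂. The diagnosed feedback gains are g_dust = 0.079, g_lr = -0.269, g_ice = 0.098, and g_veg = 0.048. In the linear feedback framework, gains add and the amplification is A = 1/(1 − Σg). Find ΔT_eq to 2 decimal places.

Total gain g = 0.079 − 0.269 + 0.098 + 0.048 = -0.044.
Amplification A = 1/(1 + 0.044) = 0.9579.
ΔT = 1.11 × 0.9579 = 1.06 °C.

1.06 °C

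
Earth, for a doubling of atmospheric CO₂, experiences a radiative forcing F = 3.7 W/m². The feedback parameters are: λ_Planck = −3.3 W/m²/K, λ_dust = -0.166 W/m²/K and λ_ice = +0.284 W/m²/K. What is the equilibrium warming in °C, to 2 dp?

1.16 °C

Net feedback parameter λ = (−3.3) + (-0.166) + (+0.284) = -3.182 W/m²/K.
ΔT = −F/λ = −3.7/(-3.182) = 1.16 °C.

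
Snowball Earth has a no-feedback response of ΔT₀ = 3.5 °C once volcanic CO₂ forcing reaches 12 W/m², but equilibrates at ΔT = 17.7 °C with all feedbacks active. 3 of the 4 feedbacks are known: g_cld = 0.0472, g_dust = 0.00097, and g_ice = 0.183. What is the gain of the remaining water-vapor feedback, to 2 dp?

0.57

Amplification A = ΔT/ΔT₀ = 17.7/3.5 = 5.057.
Total gain g = 1 − 1/A = 1 − 1/5.057 = 0.8023.
Known gains sum to 0.0472 + 0.00097 + 0.183 = 0.23117.
g_wv = 0.8023 − 0.23117 = 0.57.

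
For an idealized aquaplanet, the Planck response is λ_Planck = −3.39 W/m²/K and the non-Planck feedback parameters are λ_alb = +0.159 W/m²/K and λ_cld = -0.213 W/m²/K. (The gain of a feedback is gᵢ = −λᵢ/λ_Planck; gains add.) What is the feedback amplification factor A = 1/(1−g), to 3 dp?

0.984

Convert to gains: g_alb = 0.159/3.39 = 0.0469; g_cld = -0.213/3.39 = -0.06283.
Total gain g = -0.01593.
A = 1/(1 + 0.01593) = 0.984.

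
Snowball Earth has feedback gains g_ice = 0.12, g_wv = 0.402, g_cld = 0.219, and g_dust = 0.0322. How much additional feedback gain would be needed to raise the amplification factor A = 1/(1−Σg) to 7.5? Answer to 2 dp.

Current total gain = 0.7732.
Target gain for A = 7.5: g* = 1 − 1/7.5 = 0.8667.
Additional gain needed = 0.8667 − 0.7732 = 0.09.

0.09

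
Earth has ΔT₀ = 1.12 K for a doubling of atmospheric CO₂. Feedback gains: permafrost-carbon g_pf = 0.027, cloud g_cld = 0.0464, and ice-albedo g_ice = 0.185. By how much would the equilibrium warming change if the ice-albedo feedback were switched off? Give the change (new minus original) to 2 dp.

Original: g = 0.2584, ΔT = 1.12/(1−0.2584) = 1.5102 K.
Without ice-albedo: g' = 0.0734, ΔT' = 1.12/(1−0.0734) = 1.2087 K.
Change = 1.2087 − 1.5102 = -0.30 K.

-0.30 K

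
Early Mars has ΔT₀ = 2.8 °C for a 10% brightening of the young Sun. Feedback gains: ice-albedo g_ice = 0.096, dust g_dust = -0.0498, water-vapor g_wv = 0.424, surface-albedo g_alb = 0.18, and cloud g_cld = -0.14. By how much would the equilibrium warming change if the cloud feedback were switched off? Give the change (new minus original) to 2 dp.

2.29 °C

Original: g = 0.5102, ΔT = 2.8/(1−0.5102) = 5.7166 °C.
Without cloud: g' = 0.6502, ΔT' = 2.8/(1−0.6502) = 8.0046 °C.
Change = 8.0046 − 5.7166 = 2.29 °C.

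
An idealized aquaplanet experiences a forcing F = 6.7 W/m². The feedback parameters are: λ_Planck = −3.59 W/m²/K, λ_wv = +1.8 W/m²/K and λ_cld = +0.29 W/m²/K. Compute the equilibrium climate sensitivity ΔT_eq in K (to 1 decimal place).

4.5 K

Net feedback parameter λ = (−3.59) + (+1.8) + (+0.29) = -1.5 W/m²/K.
ΔT = −F/λ = −6.7/(-1.5) = 4.5 K.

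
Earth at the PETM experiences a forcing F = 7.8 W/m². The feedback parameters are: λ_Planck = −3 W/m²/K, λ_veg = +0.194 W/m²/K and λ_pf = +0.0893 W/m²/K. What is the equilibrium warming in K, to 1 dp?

Net feedback parameter λ = (−3) + (+0.194) + (+0.0893) = -2.7167 W/m²/K.
ΔT = −F/λ = −7.8/(-2.7167) = 2.9 K.

2.9 K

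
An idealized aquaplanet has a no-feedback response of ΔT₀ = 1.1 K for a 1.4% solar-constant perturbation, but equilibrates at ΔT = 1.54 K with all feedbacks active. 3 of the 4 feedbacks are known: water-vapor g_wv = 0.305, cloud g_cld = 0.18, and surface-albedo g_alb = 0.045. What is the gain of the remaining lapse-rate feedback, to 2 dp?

-0.24

Amplification A = ΔT/ΔT₀ = 1.54/1.1 = 1.4.
Total gain g = 1 − 1/A = 1 − 1/1.4 = 0.2857.
Known gains sum to 0.305 + 0.18 + 0.045 = 0.53.
g_lr = 0.2857 − 0.53 = -0.24.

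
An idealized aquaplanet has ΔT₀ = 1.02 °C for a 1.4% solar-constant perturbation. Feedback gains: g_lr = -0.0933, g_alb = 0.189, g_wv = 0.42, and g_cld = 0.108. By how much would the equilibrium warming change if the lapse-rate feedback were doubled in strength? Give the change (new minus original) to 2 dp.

-0.54 °C

Original: g = 0.6237, ΔT = 1.02/(1−0.6237) = 2.7106 °C.
With doubled lapse-rate: g' = 0.5304, ΔT' = 1.02/(1−0.5304) = 2.1721 °C.
Change = 2.1721 − 2.7106 = -0.54 °C.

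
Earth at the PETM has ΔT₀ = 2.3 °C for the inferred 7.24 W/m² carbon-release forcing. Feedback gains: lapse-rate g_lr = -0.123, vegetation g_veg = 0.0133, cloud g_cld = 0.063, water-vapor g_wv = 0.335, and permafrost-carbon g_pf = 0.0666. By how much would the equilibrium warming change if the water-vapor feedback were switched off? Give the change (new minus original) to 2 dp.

Original: g = 0.3549, ΔT = 2.3/(1−0.3549) = 3.5653 °C.
Without water-vapor: g' = 0.0199, ΔT' = 2.3/(1−0.0199) = 2.3467 °C.
Change = 2.3467 − 3.5653 = -1.22 °C.

-1.22 °C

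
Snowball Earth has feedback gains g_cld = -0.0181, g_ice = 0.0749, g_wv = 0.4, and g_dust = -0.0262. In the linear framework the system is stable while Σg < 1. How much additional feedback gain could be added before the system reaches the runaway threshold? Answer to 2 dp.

0.57

Current total gain = -0.0181 + 0.0749 + 0.4 − 0.0262 = 0.4306.
Margin to runaway = 1 − 0.4306 = 0.57.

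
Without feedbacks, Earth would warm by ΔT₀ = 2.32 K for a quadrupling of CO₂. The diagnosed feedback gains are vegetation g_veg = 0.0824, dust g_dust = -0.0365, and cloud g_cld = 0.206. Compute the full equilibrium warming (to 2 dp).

Total gain g = 0.0824 − 0.0365 + 0.206 = 0.2519.
Amplification A = 1/(1 − 0.2519) = 1.337.
ΔT = 2.32 × 1.337 = 3.10 K.

3.10 K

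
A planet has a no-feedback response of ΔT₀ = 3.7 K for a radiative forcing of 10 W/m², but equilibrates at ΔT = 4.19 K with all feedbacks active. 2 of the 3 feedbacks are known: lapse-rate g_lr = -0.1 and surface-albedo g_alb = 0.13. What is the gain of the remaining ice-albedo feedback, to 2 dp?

Amplification A = ΔT/ΔT₀ = 4.19/3.7 = 1.132.
Total gain g = 1 − 1/A = 1 − 1/1.132 = 0.1166.
Known gains sum to -0.1 + 0.13 = 0.03.
g_ice = 0.1166 − 0.03 = 0.09.

0.09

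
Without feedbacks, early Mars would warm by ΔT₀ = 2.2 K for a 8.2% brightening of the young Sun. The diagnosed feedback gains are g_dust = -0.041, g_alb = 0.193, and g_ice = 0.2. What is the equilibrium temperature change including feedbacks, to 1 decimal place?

3.4 K

Total gain g = -0.041 + 0.193 + 0.2 = 0.352.
Amplification A = 1/(1 − 0.352) = 1.543.
ΔT = 2.2 × 1.543 = 3.4 K.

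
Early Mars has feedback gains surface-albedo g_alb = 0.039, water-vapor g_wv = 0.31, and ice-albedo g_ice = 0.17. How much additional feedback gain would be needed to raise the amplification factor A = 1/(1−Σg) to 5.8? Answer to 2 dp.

Current total gain = 0.519.
Target gain for A = 5.8: g* = 1 − 1/5.8 = 0.8276.
Additional gain needed = 0.8276 − 0.519 = 0.31.

0.31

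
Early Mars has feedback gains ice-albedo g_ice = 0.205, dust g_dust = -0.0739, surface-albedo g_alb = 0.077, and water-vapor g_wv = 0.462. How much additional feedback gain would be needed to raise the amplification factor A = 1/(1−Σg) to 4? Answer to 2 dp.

Current total gain = 0.6701.
Target gain for A = 4: g* = 1 − 1/4 = 0.75.
Additional gain needed = 0.75 − 0.6701 = 0.08.

0.08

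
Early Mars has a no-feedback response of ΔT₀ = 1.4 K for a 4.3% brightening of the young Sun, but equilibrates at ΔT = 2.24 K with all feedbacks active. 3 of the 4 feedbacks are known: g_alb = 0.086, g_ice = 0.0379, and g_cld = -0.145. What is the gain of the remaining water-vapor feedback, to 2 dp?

0.40

Amplification A = ΔT/ΔT₀ = 2.24/1.4 = 1.6.
Total gain g = 1 − 1/A = 1 − 1/1.6 = 0.375.
Known gains sum to 0.086 + 0.0379 − 0.145 = -0.0211.
g_wv = 0.375 + 0.0211 = 0.40.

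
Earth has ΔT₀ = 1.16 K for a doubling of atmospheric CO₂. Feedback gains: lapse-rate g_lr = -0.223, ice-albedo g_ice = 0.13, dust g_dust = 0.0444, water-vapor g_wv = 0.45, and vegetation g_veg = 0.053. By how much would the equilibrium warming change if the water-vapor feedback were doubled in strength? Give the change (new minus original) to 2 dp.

10.01 K

Original: g = 0.4544, ΔT = 1.16/(1−0.4544) = 2.1261 K.
With doubled water-vapor: g' = 0.9044, ΔT' = 1.16/(1−0.9044) = 12.1339 K.
Change = 12.1339 − 2.1261 = 10.01 K.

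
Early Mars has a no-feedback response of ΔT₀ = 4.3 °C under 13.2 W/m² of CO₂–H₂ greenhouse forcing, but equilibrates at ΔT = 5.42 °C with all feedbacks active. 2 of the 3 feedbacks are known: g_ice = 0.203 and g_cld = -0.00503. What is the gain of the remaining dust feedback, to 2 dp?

0.01

Amplification A = ΔT/ΔT₀ = 5.42/4.3 = 1.26.
Total gain g = 1 − 1/A = 1 − 1/1.26 = 0.2063.
Known gains sum to 0.203 − 0.00503 = 0.19797.
g_dust = 0.2063 − 0.19797 = 0.01.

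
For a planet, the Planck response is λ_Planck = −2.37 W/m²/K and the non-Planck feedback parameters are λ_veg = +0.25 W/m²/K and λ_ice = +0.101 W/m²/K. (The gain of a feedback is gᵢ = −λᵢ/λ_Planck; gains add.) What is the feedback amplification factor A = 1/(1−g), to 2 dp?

Convert to gains: g_veg = 0.25/2.37 = 0.1055; g_ice = 0.101/2.37 = 0.04262.
Total gain g = 0.14812.
A = 1/(1 − 0.14812) = 1.17.

1.17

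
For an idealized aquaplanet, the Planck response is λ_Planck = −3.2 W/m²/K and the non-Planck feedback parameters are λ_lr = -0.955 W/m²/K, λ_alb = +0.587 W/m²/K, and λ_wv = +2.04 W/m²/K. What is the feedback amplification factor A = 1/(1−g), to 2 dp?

Convert to gains: g_lr = -0.955/3.2 = -0.2984; g_alb = 0.587/3.2 = 0.1834; g_wv = 2.04/3.2 = 0.6375.
Total gain g = 0.5225.
A = 1/(1 − 0.5225) = 2.09.

2.09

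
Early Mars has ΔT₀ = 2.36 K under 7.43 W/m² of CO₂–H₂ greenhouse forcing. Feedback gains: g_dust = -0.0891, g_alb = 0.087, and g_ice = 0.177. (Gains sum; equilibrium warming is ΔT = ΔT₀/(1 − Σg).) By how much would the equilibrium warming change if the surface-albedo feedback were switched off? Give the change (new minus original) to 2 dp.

Original: g = 0.1749, ΔT = 2.36/(1−0.1749) = 2.8603 K.
Without surface-albedo: g' = 0.0879, ΔT' = 2.36/(1−0.0879) = 2.5874 K.
Change = 2.5874 − 2.8603 = -0.27 K.

-0.27 K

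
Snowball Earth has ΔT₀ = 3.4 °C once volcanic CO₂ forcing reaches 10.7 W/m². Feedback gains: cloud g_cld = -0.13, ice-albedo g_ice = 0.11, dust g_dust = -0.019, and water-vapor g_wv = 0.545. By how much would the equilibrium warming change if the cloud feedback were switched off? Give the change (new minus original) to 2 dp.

Original: g = 0.506, ΔT = 3.4/(1−0.506) = 6.8826 °C.
Without cloud: g' = 0.636, ΔT' = 3.4/(1−0.636) = 9.3407 °C.
Change = 9.3407 − 6.8826 = 2.46 °C.

2.46 °C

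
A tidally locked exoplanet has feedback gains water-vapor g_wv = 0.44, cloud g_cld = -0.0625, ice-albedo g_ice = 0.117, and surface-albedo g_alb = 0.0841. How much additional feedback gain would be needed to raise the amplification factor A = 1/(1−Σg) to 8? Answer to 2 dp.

Current total gain = 0.5786.
Target gain for A = 8: g* = 1 − 1/8 = 0.875.
Additional gain needed = 0.875 − 0.5786 = 0.30.

0.30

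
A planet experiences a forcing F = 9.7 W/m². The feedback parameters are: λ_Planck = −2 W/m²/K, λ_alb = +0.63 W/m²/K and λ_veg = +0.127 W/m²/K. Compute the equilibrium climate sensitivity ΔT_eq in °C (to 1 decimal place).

Net feedback parameter λ = (−2) + (+0.63) + (+0.127) = -1.243 W/m²/K.
ΔT = −F/λ = −9.7/(-1.243) = 7.8 °C.

7.8 °C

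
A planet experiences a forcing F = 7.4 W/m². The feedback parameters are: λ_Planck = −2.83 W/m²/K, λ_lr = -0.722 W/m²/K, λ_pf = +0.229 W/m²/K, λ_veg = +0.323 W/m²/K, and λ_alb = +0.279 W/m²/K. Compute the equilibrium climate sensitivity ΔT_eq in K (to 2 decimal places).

2.72 K

Net feedback parameter λ = (−2.83) + (-0.722) + (+0.229) + (+0.323) + (+0.279) = -2.721 W/m²/K.
ΔT = −F/λ = −7.4/(-2.721) = 2.72 K.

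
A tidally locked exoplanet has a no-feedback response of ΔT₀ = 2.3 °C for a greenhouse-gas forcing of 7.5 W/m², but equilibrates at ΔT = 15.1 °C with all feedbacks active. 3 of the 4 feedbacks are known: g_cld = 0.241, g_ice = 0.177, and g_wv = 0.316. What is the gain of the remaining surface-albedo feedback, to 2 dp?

Amplification A = ΔT/ΔT₀ = 15.1/2.3 = 6.565.
Total gain g = 1 − 1/A = 1 − 1/6.565 = 0.8477.
Known gains sum to 0.241 + 0.177 + 0.316 = 0.734.
g_alb = 0.8477 − 0.734 = 0.11.

0.11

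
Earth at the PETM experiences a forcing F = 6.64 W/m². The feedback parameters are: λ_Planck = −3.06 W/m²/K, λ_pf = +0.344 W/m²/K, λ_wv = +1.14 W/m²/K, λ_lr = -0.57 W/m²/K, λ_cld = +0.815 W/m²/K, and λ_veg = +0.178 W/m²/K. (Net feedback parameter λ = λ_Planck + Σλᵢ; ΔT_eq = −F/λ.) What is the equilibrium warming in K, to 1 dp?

Net feedback parameter λ = (−3.06) + (+0.344) + (+1.14) + (-0.57) + (+0.815) + (+0.178) = -1.153 W/m²/K.
ΔT = −F/λ = −6.64/(-1.153) = 5.8 K.

5.8 K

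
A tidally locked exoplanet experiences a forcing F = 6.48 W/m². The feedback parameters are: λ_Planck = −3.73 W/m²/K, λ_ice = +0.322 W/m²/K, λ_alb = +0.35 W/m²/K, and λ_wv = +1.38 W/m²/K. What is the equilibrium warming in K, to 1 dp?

3.9 K

Net feedback parameter λ = (−3.73) + (+0.322) + (+0.35) + (+1.38) = -1.678 W/m²/K.
ΔT = −F/λ = −6.48/(-1.678) = 3.9 K.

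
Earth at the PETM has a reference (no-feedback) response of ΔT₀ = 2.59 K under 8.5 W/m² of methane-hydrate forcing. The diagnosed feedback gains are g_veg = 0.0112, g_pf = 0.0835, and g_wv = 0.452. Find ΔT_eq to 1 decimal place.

Total gain g = 0.0112 + 0.0835 + 0.452 = 0.5467.
Amplification A = 1/(1 − 0.5467) = 2.206.
ΔT = 2.59 × 2.206 = 5.7 K.

5.7 K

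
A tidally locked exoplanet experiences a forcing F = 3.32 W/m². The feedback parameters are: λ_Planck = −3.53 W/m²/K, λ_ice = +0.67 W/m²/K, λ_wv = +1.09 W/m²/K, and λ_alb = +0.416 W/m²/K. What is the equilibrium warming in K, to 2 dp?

Net feedback parameter λ = (−3.53) + (+0.67) + (+1.09) + (+0.416) = -1.354 W/m²/K.
ΔT = −F/λ = −3.32/(-1.354) = 2.45 K.

2.45 K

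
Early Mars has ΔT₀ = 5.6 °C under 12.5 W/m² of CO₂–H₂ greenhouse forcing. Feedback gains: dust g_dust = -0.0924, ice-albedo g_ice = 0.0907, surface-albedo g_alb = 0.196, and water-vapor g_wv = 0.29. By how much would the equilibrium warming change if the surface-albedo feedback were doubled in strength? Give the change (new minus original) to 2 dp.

Original: g = 0.4843, ΔT = 5.6/(1−0.4843) = 10.8590 °C.
With doubled surface-albedo: g' = 0.6803, ΔT' = 5.6/(1−0.6803) = 17.5164 °C.
Change = 17.5164 − 10.8590 = 6.66 °C.

6.66 °C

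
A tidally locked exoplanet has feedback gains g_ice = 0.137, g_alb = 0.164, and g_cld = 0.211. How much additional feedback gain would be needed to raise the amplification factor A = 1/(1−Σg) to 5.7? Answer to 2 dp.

Current total gain = 0.512.
Target gain for A = 5.7: g* = 1 − 1/5.7 = 0.8246.
Additional gain needed = 0.8246 − 0.512 = 0.31.

0.31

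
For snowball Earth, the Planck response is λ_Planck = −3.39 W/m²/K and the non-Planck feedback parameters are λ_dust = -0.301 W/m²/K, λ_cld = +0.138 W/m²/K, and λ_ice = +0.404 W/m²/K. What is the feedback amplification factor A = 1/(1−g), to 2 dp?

1.08

Convert to gains: g_dust = -0.301/3.39 = -0.08879; g_cld = 0.138/3.39 = 0.04071; g_ice = 0.404/3.39 = 0.1192.
Total gain g = 0.07112.
A = 1/(1 − 0.07112) = 1.08.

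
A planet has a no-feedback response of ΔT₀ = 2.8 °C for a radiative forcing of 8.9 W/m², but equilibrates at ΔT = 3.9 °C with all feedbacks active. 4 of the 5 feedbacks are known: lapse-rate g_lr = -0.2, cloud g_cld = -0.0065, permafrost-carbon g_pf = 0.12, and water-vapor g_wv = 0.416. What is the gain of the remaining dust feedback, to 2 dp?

Amplification A = ΔT/ΔT₀ = 3.9/2.8 = 1.393.
Total gain g = 1 − 1/A = 1 − 1/1.393 = 0.2821.
Known gains sum to -0.2 − 0.0065 + 0.12 + 0.416 = 0.3295.
g_dust = 0.2821 − 0.3295 = -0.05.

-0.05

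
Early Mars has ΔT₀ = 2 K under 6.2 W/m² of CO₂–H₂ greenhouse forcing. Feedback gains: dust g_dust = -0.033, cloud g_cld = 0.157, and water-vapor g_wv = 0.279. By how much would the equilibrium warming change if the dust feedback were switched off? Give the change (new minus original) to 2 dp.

0.20 K

Original: g = 0.403, ΔT = 2/(1−0.403) = 3.3501 K.
Without dust: g' = 0.436, ΔT' = 2/(1−0.436) = 3.5461 K.
Change = 3.5461 − 3.3501 = 0.20 K.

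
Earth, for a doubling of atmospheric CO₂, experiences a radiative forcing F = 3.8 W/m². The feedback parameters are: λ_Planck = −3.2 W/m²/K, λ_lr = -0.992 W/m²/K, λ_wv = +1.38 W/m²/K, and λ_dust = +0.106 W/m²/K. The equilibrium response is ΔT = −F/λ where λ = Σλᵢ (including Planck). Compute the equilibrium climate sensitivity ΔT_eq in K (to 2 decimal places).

Net feedback parameter λ = (−3.2) + (-0.992) + (+1.38) + (+0.106) = -2.706 W/m²/K.
ΔT = −F/λ = −3.8/(-2.706) = 1.40 K.

1.40 K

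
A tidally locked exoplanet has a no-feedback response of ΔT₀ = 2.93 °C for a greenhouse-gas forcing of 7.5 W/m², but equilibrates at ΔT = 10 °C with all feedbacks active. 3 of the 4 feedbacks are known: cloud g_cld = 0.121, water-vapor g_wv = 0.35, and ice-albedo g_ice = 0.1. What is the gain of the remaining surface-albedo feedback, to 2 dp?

Amplification A = ΔT/ΔT₀ = 10/2.93 = 3.413.
Total gain g = 1 − 1/A = 1 − 1/3.413 = 0.707.
Known gains sum to 0.121 + 0.35 + 0.1 = 0.571.
g_alb = 0.707 − 0.571 = 0.14.

0.14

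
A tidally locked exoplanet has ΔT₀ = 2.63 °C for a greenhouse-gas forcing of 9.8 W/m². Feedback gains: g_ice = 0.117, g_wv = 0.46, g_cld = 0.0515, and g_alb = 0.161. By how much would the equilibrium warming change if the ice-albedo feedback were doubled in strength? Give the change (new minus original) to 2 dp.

Original: g = 0.7895, ΔT = 2.63/(1−0.7895) = 12.4941 °C.
With doubled ice-albedo: g' = 0.9065, ΔT' = 2.63/(1−0.9065) = 28.1283 °C.
Change = 28.1283 − 12.4941 = 15.63 °C.

15.63 °C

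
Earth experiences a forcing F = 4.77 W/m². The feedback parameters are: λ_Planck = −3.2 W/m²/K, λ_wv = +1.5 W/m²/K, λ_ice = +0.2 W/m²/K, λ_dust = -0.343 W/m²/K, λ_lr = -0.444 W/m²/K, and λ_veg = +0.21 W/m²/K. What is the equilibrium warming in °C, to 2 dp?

Net feedback parameter λ = (−3.2) + (+1.5) + (+0.2) + (-0.343) + (-0.444) + (+0.21) = -2.077 W/m²/K.
ΔT = −F/λ = −4.77/(-2.077) = 2.30 °C.

2.30 °C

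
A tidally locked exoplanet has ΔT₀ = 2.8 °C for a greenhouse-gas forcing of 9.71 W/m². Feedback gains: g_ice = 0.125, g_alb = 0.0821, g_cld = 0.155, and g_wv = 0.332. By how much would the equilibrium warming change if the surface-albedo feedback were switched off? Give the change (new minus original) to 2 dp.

-1.94 °C

Original: g = 0.6941, ΔT = 2.8/(1−0.6941) = 9.1533 °C.
Without surface-albedo: g' = 0.612, ΔT' = 2.8/(1−0.612) = 7.2165 °C.
Change = 7.2165 − 9.1533 = -1.94 °C.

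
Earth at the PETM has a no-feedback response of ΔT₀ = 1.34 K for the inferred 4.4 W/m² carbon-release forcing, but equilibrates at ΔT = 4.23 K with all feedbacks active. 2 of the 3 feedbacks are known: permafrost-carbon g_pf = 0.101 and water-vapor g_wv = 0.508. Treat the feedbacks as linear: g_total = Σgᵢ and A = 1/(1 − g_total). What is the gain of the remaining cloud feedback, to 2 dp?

Amplification A = ΔT/ΔT₀ = 4.23/1.34 = 3.157.
Total gain g = 1 − 1/A = 1 − 1/3.157 = 0.6832.
Known gains sum to 0.101 + 0.508 = 0.609.
g_cld = 0.6832 − 0.609 = 0.07.

0.07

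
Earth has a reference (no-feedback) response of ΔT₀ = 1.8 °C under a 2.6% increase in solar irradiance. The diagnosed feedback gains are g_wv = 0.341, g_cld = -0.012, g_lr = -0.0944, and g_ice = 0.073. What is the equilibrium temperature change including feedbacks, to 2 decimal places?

2.60 °C

Total gain g = 0.341 − 0.012 − 0.0944 + 0.073 = 0.3076.
Amplification A = 1/(1 − 0.3076) = 1.444.
ΔT = 1.8 × 1.444 = 2.60 °C.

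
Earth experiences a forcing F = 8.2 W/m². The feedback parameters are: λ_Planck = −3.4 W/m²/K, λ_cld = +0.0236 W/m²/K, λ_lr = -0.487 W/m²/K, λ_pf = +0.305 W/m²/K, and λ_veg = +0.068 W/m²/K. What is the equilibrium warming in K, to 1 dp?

Net feedback parameter λ = (−3.4) + (+0.0236) + (-0.487) + (+0.305) + (+0.068) = -3.4904 W/m²/K.
ΔT = −F/λ = −8.2/(-3.4904) = 2.3 K.

2.3 K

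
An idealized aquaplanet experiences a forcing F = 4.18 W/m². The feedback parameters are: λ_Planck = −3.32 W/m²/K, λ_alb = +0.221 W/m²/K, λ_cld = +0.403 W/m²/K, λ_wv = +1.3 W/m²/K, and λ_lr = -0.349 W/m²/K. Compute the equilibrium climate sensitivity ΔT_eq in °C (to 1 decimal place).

Net feedback parameter λ = (−3.32) + (+0.221) + (+0.403) + (+1.3) + (-0.349) = -1.745 W/m²/K.
ΔT = −F/λ = −4.18/(-1.745) = 2.4 °C.

2.4 °C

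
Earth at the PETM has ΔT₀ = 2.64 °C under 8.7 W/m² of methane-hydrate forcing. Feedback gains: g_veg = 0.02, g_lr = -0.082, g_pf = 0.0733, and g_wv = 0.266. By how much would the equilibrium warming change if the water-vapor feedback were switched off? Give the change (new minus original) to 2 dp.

Original: g = 0.2773, ΔT = 2.64/(1−0.2773) = 3.6530 °C.
Without water-vapor: g' = 0.0113, ΔT' = 2.64/(1−0.0113) = 2.6702 °C.
Change = 2.6702 − 3.6530 = -0.98 °C.

-0.98 °C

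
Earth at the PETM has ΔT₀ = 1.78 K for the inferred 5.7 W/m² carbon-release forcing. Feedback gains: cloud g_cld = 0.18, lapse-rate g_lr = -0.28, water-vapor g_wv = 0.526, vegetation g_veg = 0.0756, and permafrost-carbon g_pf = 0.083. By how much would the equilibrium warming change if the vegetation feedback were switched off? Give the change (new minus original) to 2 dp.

Original: g = 0.5846, ΔT = 1.78/(1−0.5846) = 4.2850 K.
Without vegetation: g' = 0.509, ΔT' = 1.78/(1−0.509) = 3.6253 K.
Change = 3.6253 − 4.2850 = -0.66 K.

-0.66 K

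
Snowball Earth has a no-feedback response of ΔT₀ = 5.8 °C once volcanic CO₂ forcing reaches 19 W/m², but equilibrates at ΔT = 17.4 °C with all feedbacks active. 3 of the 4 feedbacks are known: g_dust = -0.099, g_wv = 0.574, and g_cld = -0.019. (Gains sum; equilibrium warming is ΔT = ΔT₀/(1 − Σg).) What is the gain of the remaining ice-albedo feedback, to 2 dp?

0.21

Amplification A = ΔT/ΔT₀ = 17.4/5.8 = 3.
Total gain g = 1 − 1/A = 1 − 1/3 = 0.6667.
Known gains sum to -0.099 + 0.574 − 0.019 = 0.456.
g_ice = 0.6667 − 0.456 = 0.21.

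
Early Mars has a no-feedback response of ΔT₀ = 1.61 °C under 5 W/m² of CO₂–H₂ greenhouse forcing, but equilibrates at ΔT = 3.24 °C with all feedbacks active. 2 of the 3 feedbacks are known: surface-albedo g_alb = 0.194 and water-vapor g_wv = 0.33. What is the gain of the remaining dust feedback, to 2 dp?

Amplification A = ΔT/ΔT₀ = 3.24/1.61 = 2.012.
Total gain g = 1 − 1/A = 1 − 1/2.012 = 0.503.
Known gains sum to 0.194 + 0.33 = 0.524.
g_dust = 0.503 − 0.524 = -0.02.

-0.02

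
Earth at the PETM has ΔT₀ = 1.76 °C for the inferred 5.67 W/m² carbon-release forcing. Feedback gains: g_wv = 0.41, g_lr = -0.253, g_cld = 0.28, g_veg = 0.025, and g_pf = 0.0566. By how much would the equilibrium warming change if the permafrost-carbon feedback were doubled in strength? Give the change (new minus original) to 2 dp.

0.49 °C

Original: g = 0.5186, ΔT = 1.76/(1−0.5186) = 3.6560 °C.
With doubled permafrost-carbon: g' = 0.5752, ΔT' = 1.76/(1−0.5752) = 4.1431 °C.
Change = 4.1431 − 3.6560 = 0.49 °C.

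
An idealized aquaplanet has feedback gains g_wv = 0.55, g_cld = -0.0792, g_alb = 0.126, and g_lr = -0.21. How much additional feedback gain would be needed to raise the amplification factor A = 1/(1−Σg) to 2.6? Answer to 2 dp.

0.23

Current total gain = 0.3868.
Target gain for A = 2.6: g* = 1 − 1/2.6 = 0.6154.
Additional gain needed = 0.6154 − 0.3868 = 0.23.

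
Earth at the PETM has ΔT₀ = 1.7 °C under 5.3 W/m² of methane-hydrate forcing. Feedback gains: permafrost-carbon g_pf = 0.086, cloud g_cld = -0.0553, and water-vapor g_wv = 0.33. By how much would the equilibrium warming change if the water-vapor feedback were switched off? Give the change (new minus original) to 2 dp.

-0.91 °C

Original: g = 0.3607, ΔT = 1.7/(1−0.3607) = 2.6592 °C.
Without water-vapor: g' = 0.0307, ΔT' = 1.7/(1−0.0307) = 1.7538 °C.
Change = 1.7538 − 2.6592 = -0.91 °C.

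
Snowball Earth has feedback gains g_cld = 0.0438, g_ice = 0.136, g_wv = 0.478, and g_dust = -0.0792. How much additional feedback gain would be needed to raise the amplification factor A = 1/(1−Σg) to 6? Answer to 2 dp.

Current total gain = 0.5786.
Target gain for A = 6: g* = 1 − 1/6 = 0.8333.
Additional gain needed = 0.8333 − 0.5786 = 0.25.

0.25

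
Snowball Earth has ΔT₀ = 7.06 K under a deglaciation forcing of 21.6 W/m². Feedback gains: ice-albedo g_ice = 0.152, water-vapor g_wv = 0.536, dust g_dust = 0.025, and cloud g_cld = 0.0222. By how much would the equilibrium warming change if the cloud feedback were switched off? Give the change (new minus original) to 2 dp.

Original: g = 0.7352, ΔT = 7.06/(1−0.7352) = 26.6616 K.
Without cloud: g' = 0.713, ΔT' = 7.06/(1−0.713) = 24.5993 K.
Change = 24.5993 − 26.6616 = -2.06 K.

-2.06 K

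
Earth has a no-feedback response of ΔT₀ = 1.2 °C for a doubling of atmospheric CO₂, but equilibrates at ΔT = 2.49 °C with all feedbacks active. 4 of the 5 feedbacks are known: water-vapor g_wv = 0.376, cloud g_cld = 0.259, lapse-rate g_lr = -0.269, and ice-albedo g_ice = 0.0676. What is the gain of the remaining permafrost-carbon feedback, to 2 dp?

Amplification A = ΔT/ΔT₀ = 2.49/1.2 = 2.075.
Total gain g = 1 − 1/A = 1 − 1/2.075 = 0.5181.
Known gains sum to 0.376 + 0.259 − 0.269 + 0.0676 = 0.4336.
g_pf = 0.5181 − 0.4336 = 0.08.

0.08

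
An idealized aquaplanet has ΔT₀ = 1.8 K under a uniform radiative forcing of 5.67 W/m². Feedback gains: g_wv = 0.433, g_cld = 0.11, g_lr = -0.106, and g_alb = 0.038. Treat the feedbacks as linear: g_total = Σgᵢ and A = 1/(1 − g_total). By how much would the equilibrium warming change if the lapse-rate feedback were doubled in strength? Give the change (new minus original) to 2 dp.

Original: g = 0.475, ΔT = 1.8/(1−0.475) = 3.4286 K.
With doubled lapse-rate: g' = 0.369, ΔT' = 1.8/(1−0.369) = 2.8526 K.
Change = 2.8526 − 3.4286 = -0.58 K.

-0.58 K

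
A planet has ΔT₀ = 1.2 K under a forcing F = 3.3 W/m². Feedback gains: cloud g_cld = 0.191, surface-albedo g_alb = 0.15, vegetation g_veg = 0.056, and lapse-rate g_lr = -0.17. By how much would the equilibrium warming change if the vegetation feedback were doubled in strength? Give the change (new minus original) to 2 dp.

0.12 K

Original: g = 0.227, ΔT = 1.2/(1−0.227) = 1.5524 K.
With doubled vegetation: g' = 0.283, ΔT' = 1.2/(1−0.283) = 1.6736 K.
Change = 1.6736 − 1.5524 = 0.12 K.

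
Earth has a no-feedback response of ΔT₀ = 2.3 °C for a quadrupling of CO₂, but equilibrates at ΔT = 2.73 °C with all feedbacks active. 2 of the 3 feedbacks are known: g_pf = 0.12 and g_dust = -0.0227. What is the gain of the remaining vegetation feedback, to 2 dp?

0.06

Amplification A = ΔT/ΔT₀ = 2.73/2.3 = 1.187.
Total gain g = 1 − 1/A = 1 − 1/1.187 = 0.1575.
Known gains sum to 0.12 − 0.0227 = 0.0973.
g_veg = 0.1575 − 0.0973 = 0.06.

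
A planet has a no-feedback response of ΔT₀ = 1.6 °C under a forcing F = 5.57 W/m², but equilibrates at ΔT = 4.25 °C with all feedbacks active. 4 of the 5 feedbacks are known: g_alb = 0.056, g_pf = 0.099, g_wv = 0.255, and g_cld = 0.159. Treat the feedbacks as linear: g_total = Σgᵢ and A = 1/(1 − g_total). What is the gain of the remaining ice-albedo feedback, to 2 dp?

0.05

Amplification A = ΔT/ΔT₀ = 4.25/1.6 = 2.656.
Total gain g = 1 − 1/A = 1 − 1/2.656 = 0.6235.
Known gains sum to 0.056 + 0.099 + 0.255 + 0.159 = 0.569.
g_ice = 0.6235 − 0.569 = 0.05.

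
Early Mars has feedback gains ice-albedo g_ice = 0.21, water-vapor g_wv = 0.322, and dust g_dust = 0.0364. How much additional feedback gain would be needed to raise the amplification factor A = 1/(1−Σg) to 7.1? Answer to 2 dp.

Current total gain = 0.5684.
Target gain for A = 7.1: g* = 1 − 1/7.1 = 0.8592.
Additional gain needed = 0.8592 − 0.5684 = 0.29.

0.29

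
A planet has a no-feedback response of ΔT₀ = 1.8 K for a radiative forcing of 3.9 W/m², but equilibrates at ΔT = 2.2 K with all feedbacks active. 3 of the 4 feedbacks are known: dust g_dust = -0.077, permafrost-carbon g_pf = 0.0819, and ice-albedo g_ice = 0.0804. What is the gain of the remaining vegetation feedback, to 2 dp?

Amplification A = ΔT/ΔT₀ = 2.2/1.8 = 1.222.
Total gain g = 1 − 1/A = 1 − 1/1.222 = 0.1817.
Known gains sum to -0.077 + 0.0819 + 0.0804 = 0.0853.
g_veg = 0.1817 − 0.0853 = 0.10.

0.10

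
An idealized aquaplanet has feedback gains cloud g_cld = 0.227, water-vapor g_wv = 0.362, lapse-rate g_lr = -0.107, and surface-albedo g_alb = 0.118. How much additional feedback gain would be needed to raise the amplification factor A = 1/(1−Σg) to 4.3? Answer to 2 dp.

Current total gain = 0.6.
Target gain for A = 4.3: g* = 1 − 1/4.3 = 0.7674.
Additional gain needed = 0.7674 − 0.6 = 0.17.

0.17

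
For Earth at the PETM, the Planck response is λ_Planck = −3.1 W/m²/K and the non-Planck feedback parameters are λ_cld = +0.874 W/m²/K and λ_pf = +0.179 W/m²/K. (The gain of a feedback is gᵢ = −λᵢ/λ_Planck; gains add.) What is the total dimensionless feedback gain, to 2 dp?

Convert to gains: g_cld = 0.874/3.1 = 0.2819; g_pf = 0.179/3.1 = 0.05774.
Total gain g = 0.33964.

0.34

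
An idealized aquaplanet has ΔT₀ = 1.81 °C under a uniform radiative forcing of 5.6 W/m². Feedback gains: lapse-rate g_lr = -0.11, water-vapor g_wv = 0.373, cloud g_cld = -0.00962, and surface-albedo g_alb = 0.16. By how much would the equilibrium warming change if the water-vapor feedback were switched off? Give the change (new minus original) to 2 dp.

Original: g = 0.41338, ΔT = 1.81/(1−0.41338) = 3.0855 °C.
Without water-vapor: g' = 0.04038, ΔT' = 1.81/(1−0.04038) = 1.8862 °C.
Change = 1.8862 − 3.0855 = -1.20 °C.

-1.20 °C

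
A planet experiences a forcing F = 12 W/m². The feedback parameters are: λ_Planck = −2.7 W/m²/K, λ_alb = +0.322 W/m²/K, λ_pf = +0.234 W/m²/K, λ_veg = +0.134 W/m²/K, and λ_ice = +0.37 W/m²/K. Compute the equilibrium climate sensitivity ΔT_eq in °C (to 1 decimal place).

7.3 °C

Net feedback parameter λ = (−2.7) + (+0.322) + (+0.234) + (+0.134) + (+0.37) = -1.64 W/m²/K.
ΔT = −F/λ = −12/(-1.64) = 7.3 °C.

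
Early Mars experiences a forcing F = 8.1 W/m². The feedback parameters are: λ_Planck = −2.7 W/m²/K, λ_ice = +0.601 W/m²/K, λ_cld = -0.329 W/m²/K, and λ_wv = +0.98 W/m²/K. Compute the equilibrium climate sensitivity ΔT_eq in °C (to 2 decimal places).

Net feedback parameter λ = (−2.7) + (+0.601) + (-0.329) + (+0.98) = -1.448 W/m²/K.
ΔT = −F/λ = −8.1/(-1.448) = 5.59 °C.

5.59 °C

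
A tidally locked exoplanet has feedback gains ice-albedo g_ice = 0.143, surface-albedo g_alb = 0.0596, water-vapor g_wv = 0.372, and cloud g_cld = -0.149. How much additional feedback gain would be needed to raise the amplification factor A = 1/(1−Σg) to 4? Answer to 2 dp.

0.32

Current total gain = 0.4256.
Target gain for A = 4: g* = 1 − 1/4 = 0.75.
Additional gain needed = 0.75 − 0.4256 = 0.32.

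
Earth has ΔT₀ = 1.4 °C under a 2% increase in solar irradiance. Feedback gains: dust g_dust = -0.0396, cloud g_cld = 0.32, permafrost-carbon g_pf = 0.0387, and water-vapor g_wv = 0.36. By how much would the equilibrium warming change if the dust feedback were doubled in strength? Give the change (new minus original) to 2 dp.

Original: g = 0.6791, ΔT = 1.4/(1−0.6791) = 4.3627 °C.
With doubled dust: g' = 0.6395, ΔT' = 1.4/(1−0.6395) = 3.8835 °C.
Change = 3.8835 − 4.3627 = -0.48 °C.

-0.48 °C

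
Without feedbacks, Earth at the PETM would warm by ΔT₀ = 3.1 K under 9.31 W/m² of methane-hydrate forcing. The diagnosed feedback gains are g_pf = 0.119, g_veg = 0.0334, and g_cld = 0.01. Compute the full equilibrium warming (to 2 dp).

3.70 K

Total gain g = 0.119 + 0.0334 + 0.01 = 0.1624.
Amplification A = 1/(1 − 0.1624) = 1.194.
ΔT = 3.1 × 1.194 = 3.70 K.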